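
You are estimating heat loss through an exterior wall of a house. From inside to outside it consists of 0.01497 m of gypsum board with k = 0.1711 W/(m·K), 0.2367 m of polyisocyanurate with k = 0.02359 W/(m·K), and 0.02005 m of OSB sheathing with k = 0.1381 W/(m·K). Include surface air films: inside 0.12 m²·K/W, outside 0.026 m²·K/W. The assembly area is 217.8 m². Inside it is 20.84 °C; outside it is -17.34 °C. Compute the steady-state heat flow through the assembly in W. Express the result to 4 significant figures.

798.6 W

0.01497/0.1711 = 0.087493
0.2367/0.02359 = 10.034
0.02005/0.1381 = 0.14518
R_total = 0.12 + 0.087493 + 10.034 + 0.14518 + 0.026 = 10.413 m²·K/W
Q = A·ΔT/R = 217.8 × (20.84 − (-17.34)) / 10.413 = 798.61 W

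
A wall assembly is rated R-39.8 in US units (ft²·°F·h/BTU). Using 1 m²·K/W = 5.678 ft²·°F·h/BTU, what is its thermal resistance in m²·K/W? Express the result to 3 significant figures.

R_SI = 39.8/5.678 = 7.01

7.01 m²·K/W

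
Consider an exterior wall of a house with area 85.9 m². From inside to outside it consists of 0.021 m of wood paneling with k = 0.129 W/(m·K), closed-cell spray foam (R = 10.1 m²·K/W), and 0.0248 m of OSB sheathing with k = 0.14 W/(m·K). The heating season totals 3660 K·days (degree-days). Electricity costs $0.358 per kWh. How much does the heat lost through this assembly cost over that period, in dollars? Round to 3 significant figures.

0.021/0.129 = 0.1628
0.0248/0.14 = 0.1771
R_total = 0.1628 + 10.1 + 0.1771 = 10.44 m²·K/W
E = A × HDD × 24 / R / 1000 = 85.9 × 3660 × 24 / 10.44 / 1000 = 722.7 kWh
Cost = 722.7 × 0.358 = $258.7

259 dollars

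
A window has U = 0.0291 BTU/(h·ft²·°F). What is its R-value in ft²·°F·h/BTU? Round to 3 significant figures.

34.4 ft²·°F·h/BTU

R = 1/U = 1/0.0291 = 34.36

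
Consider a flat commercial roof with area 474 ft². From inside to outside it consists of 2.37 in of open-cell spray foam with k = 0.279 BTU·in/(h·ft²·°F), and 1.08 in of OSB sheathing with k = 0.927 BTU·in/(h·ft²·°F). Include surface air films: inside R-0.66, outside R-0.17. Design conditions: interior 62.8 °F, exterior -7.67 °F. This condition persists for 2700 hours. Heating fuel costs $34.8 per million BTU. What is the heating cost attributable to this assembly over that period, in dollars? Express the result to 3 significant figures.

2.37/0.279 = 8.495
1.08/0.927 = 1.165
R_total = 0.66 + 8.495 + 1.165 + 0.17 = 10.49 ft²·°F·h/BTU
Q = 474 × (62.8 − (-7.67)) / 10.49 = 3184 BTU/h
E = 3184 × 2700 = 8598000 BTU
Cost = 8598000/10⁶ × 34.8 = $299.2

299 dollars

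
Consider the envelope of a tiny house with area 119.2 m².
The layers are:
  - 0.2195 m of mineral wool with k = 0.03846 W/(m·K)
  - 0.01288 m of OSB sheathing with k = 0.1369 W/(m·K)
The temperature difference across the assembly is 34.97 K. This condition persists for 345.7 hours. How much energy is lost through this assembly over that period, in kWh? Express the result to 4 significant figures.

0.2195/0.03846 = 5.7072
0.01288/0.1369 = 0.094083
R_total = 5.7072 + 0.094083 = 5.8013 m²·K/W
Q = 119.2 × 34.97 / 5.8013 = 718.53 W
E = 718.53 W × 345.7 h / 1000 = 248.4 kWh

248.4 kWh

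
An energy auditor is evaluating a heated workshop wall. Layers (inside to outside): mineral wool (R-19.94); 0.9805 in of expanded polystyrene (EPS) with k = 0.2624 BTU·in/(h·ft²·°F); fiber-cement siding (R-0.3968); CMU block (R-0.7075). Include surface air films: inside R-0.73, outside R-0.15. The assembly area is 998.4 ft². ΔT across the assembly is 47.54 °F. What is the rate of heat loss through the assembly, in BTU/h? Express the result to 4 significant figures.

1850 BTU/h

0.9805/0.2624 = 3.7367
R_total = 0.73 + 19.94 + 3.7367 + 0.3968 + 0.7075 + 0.15 = 25.661 ft²·°F·h/BTU
Q = A·ΔT/R = 998.4 × 47.54 / 25.661 = 1849.7 BTU/h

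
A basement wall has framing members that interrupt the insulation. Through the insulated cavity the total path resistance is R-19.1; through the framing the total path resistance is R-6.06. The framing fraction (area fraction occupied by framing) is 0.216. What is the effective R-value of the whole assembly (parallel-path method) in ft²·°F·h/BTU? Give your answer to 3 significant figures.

13.0 ft²·°F·h/BTU

U_eff = 0.784/19.1 + 0.216/6.06 = 0.04105 + 0.03564 = 0.07669
R_eff = 1/U_eff = 13.04 ft²·°F·h/BTU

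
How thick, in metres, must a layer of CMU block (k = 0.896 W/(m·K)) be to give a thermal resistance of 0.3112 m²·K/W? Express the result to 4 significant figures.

L = R·k = 0.3112 × 0.896 = 0.27884 m

0.2788 m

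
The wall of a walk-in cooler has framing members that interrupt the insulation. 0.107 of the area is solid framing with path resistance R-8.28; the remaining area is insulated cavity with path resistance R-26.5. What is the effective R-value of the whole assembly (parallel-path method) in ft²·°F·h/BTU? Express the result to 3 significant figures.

21.4 ft²·°F·h/BTU

U_eff = 0.893/26.5 + 0.107/8.28 = 0.0337 + 0.01292 = 0.04662
R_eff = 1/U_eff = 21.45 ft²·°F·h/BTU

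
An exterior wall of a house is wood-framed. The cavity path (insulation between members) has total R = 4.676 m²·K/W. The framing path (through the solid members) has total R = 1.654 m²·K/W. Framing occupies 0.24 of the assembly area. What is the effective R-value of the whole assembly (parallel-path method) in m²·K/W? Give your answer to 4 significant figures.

3.251 m²·K/W

U_eff = 0.76/4.676 + 0.24/1.654 = 0.16253 + 0.1451 = 0.30763
R_eff = 1/U_eff = 3.2506 m²·K/W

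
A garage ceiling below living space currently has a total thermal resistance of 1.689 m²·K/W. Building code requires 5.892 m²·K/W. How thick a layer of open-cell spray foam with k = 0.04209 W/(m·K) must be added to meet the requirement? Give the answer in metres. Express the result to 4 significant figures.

0.1769 m

ΔR = 5.892 − 1.689 = 4.203 m²·K/W
L = ΔR × k = 4.203 × 0.04209 = 0.1769 m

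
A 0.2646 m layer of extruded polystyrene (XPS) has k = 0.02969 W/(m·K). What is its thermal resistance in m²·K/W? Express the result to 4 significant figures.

8.912 m²·K/W

R = L/k = 0.2646/0.02969 = 8.9121 m²·K/W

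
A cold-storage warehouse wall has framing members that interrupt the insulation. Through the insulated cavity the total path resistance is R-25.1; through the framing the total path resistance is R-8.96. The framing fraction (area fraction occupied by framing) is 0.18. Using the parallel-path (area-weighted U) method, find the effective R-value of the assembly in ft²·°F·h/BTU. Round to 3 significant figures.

U_eff = 0.82/25.1 + 0.18/8.96 = 0.03267 + 0.02009 = 0.05276
R_eff = 1/U_eff = 18.95 ft²·°F·h/BTU

19.0 ft²·°F·h/BTU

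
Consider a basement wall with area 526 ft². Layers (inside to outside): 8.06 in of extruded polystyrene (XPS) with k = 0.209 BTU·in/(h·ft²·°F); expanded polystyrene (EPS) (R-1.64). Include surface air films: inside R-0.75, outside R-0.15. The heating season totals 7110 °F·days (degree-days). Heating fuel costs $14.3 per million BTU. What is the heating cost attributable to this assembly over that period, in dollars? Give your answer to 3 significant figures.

8.06/0.209 = 38.56
R_total = 0.75 + 38.56 + 1.64 + 0.15 = 41.1 ft²·°F·h/BTU
E = A × HDD × 24 / R = 526 × 7110 × 24 / 41.1 = 2184000 BTU
Cost = 2184000/10⁶ × 14.3 = $31.23

31.2 dollars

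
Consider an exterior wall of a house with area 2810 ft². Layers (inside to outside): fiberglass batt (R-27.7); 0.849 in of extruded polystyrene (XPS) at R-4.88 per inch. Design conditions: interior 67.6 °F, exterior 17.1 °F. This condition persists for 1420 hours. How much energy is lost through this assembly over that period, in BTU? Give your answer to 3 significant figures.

0.849 × 4.88 = 4.143
R_total = 27.7 + 4.143 = 31.84 ft²·°F·h/BTU
Q = 2810 × (67.6 − 17.1) / 31.84 = 4456 BTU/h
E = 4456 × 1420 = 6328000 BTU

6330000 BTU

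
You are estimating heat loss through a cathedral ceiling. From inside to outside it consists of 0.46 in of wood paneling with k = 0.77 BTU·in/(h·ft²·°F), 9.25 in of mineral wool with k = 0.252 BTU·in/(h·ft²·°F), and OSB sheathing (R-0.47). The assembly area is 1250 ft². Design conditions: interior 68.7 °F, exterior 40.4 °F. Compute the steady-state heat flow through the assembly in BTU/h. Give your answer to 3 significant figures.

936 BTU/h

0.46/0.77 = 0.5974
9.25/0.252 = 36.71
R_total = 0.5974 + 36.71 + 0.47 = 37.77 ft²·°F·h/BTU
Q = A·ΔT/R = 1250 × (68.7 − 40.4) / 37.77 = 936.5 BTU/h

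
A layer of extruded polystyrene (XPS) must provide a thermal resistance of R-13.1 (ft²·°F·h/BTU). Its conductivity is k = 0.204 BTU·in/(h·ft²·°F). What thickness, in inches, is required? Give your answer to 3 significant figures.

L = R × k = 13.1 × 0.204 = 2.672 in

2.67 in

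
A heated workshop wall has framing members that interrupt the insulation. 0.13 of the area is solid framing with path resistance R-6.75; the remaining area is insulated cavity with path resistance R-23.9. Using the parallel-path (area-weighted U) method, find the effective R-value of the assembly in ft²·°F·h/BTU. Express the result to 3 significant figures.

18.0 ft²·°F·h/BTU

U_eff = 0.87/23.9 + 0.13/6.75 = 0.0364 + 0.01926 = 0.05566
R_eff = 1/U_eff = 17.97 ft²·°F·h/BTU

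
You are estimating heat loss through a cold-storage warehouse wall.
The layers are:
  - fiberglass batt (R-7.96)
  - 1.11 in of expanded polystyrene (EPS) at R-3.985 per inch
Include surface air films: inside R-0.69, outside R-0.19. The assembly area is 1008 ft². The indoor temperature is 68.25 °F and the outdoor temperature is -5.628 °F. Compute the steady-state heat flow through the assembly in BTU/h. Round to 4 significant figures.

1.11 × 3.985 = 4.4234
R_total = 0.69 + 7.96 + 4.4234 + 0.19 = 13.263 ft²·°F·h/BTU
Q = A·ΔT/R = 1008 × (68.25 − (-5.628)) / 13.263 = 5614.6 BTU/h

5615 BTU/h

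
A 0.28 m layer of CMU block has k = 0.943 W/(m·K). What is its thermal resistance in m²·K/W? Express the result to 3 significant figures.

0.297 m²·K/W

R = L/k = 0.28/0.943 = 0.2969 m²·K/W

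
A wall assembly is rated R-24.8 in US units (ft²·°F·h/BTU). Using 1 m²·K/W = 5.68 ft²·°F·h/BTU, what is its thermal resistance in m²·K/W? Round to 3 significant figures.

R_SI = 24.8/5.68 = 4.366

4.37 m²·K/W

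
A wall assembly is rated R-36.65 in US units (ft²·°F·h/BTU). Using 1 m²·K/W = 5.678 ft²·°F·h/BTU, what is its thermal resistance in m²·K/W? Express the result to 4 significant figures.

R_SI = 36.65/5.678 = 6.4547

6.455 m²·K/W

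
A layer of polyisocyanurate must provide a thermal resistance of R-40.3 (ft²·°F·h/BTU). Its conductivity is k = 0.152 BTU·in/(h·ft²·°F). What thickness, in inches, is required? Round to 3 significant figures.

6.13 in

L = R × k = 40.3 × 0.152 = 6.126 in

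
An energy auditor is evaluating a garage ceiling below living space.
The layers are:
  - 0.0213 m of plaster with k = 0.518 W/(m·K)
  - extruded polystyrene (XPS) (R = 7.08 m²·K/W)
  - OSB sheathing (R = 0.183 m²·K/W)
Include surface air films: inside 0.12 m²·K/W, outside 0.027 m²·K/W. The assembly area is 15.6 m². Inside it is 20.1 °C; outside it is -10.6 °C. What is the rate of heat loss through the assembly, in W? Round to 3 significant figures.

0.0213/0.518 = 0.04112
R_total = 0.12 + 0.04112 + 7.08 + 0.183 + 0.027 = 7.451 m²·K/W
Q = A·ΔT/R = 15.6 × (20.1 − (-10.6)) / 7.451 = 64.27 W

64.3 W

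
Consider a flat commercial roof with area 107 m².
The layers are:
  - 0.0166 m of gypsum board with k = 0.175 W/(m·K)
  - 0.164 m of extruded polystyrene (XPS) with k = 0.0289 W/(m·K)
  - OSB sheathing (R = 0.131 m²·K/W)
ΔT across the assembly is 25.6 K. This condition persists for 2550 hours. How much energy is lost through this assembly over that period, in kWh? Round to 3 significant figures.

0.0166/0.175 = 0.09486
0.164/0.0289 = 5.675
R_total = 0.09486 + 5.675 + 0.131 = 5.901 m²·K/W
Q = 107 × 25.6 / 5.901 = 464.2 W
E = 464.2 W × 2550 h / 1000 = 1184 kWh

1180 kWh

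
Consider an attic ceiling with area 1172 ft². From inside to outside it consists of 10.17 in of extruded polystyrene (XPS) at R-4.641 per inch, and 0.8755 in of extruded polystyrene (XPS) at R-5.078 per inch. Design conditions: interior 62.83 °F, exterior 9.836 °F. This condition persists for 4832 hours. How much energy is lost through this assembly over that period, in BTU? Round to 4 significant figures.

5811000 BTU

10.17 × 4.641 = 47.199
0.8755 × 5.078 = 4.4458
R_total = 47.199 + 4.4458 = 51.645 ft²·°F·h/BTU
Q = 1172 × (62.83 − 9.836) / 51.645 = 1202.6 BTU/h
E = 1202.6 × 4832 = 5811100 BTU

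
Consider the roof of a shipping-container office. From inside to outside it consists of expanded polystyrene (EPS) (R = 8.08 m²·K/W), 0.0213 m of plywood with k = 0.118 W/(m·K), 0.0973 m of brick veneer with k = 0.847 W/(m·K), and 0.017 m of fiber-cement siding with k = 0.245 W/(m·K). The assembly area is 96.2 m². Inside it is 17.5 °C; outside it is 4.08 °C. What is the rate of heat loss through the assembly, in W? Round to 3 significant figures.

153 W

0.0213/0.118 = 0.1805
0.0973/0.847 = 0.1149
0.017/0.245 = 0.06939
R_total = 8.08 + 0.1805 + 0.1149 + 0.06939 = 8.445 m²·K/W
Q = A·ΔT/R = 96.2 × (17.5 − 4.08) / 8.445 = 152.9 W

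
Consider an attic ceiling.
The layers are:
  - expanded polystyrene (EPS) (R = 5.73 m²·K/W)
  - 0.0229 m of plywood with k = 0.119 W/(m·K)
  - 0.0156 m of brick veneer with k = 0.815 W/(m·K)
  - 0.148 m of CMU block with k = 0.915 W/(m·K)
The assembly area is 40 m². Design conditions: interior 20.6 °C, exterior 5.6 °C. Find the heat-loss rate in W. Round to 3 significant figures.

0.0229/0.119 = 0.1924
0.0156/0.815 = 0.01914
0.148/0.915 = 0.1617
R_total = 5.73 + 0.1924 + 0.01914 + 0.1617 = 6.103 m²·K/W
Q = A·ΔT/R = 40 × (20.6 − 5.6) / 6.103 = 98.31 W

98.3 W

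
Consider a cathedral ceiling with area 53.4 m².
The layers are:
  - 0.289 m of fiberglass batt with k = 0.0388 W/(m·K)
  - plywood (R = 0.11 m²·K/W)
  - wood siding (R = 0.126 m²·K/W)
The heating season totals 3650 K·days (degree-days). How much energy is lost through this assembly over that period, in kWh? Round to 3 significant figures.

0.289/0.0388 = 7.448
R_total = 7.448 + 0.11 + 0.126 = 7.684 m²·K/W
E = A × HDD × 24 / R / 1000 = 53.4 × 3650 × 24 / 7.684 / 1000 = 608.7 kWh

609 kWh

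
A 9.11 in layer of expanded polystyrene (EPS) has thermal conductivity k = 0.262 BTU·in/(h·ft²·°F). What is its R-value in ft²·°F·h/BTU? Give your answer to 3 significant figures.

R = L/k = 9.11/0.262 = 34.77 ft²·°F·h/BTU

34.8 ft²·°F·h/BTU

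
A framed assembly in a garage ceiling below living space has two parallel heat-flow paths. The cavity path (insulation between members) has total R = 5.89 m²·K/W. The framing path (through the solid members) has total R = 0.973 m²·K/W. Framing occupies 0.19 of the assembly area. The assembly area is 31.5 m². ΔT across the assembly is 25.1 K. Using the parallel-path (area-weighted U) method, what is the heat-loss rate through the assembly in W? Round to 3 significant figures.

U_eff = 0.81/5.89 + 0.19/0.973 = 0.1375 + 0.1953 = 0.3328
R_eff = 1/U_eff = 3.005 m²·K/W
Q = 31.5 × 25.1 / 3.005 = 263.1 W

263 W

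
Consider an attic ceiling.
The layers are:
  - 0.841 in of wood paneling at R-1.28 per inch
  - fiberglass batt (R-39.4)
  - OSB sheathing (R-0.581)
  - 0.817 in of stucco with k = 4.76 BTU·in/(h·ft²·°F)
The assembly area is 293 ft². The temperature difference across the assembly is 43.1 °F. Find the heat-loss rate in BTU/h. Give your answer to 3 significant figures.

306 BTU/h

0.841 × 1.28 = 1.076
0.817/4.76 = 0.1716
R_total = 1.076 + 39.4 + 0.581 + 0.1716 = 41.23 ft²·°F·h/BTU
Q = A·ΔT/R = 293 × 43.1 / 41.23 = 306.3 BTU/h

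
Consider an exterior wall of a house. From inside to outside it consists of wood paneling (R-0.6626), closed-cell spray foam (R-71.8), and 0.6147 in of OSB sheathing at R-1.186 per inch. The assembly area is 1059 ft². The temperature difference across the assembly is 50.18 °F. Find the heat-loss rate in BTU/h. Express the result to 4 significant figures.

726.0 BTU/h

0.6147 × 1.186 = 0.72903
R_total = 0.6626 + 71.8 + 0.72903 = 73.192 ft²·°F·h/BTU
Q = A·ΔT/R = 1059 × 50.18 / 73.192 = 726.05 BTU/h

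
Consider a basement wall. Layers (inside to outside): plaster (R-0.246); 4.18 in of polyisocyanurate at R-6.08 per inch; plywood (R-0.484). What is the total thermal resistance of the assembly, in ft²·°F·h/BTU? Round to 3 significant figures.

4.18 × 6.08 = 25.41
R_total = 0.246 + 25.41 + 0.484 = 26.14 ft²·°F·h/BTU

26.1 ft²·°F·h/BTU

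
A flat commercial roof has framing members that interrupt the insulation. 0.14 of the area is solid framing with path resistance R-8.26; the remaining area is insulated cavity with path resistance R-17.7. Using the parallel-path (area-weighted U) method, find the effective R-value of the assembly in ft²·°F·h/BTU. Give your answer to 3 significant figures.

U_eff = 0.86/17.7 + 0.14/8.26 = 0.04859 + 0.01695 = 0.06554
R_eff = 1/U_eff = 15.26 ft²·°F·h/BTU

15.3 ft²·°F·h/BTU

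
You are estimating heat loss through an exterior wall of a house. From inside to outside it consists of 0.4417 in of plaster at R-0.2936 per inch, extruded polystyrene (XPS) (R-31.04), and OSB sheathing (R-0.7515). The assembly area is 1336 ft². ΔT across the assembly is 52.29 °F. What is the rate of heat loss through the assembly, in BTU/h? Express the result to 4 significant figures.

0.4417 × 0.2936 = 0.12968
R_total = 0.12968 + 31.04 + 0.7515 = 31.921 ft²·°F·h/BTU
Q = A·ΔT/R = 1336 × 52.29 / 31.921 = 2188.5 BTU/h

2188 BTU/h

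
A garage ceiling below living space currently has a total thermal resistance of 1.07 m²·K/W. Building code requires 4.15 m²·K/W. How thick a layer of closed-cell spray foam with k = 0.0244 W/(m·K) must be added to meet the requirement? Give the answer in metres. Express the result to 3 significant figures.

0.0752 m

ΔR = 4.15 − 1.07 = 3.08 m²·K/W
L = ΔR × k = 3.08 × 0.0244 = 0.07515 m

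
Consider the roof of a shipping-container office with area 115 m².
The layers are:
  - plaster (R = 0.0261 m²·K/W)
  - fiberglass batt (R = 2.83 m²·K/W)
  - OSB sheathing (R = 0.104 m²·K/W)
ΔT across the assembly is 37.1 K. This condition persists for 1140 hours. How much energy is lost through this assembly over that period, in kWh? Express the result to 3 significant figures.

R_total = 0.0261 + 2.83 + 0.104 = 2.96 m²·K/W
Q = 115 × 37.1 / 2.96 = 1441 W
E = 1441 W × 1140 h / 1000 = 1643 kWh

1640 kWh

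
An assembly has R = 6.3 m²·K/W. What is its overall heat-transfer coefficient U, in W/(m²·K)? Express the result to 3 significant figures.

U = 1/R = 1/6.3 = 0.1587

0.159 W/(m²·K)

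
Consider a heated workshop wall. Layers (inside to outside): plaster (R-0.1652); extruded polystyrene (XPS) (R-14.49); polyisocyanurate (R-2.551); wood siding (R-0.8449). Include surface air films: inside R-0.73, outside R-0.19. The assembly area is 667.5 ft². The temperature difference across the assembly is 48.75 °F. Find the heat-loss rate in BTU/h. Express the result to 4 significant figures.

R_total = 0.73 + 0.1652 + 14.49 + 2.551 + 0.8449 + 0.19 = 18.971 ft²·°F·h/BTU
Q = A·ΔT/R = 667.5 × 48.75 / 18.971 = 1715.3 BTU/h

1715 BTU/h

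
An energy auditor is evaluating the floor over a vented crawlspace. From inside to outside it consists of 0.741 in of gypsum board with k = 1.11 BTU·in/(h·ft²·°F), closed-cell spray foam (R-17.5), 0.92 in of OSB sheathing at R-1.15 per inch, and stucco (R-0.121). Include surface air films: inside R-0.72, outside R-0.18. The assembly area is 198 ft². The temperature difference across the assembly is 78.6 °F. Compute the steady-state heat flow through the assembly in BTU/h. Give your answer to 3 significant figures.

0.741/1.11 = 0.6676
0.92 × 1.15 = 1.058
R_total = 0.72 + 0.6676 + 17.5 + 1.058 + 0.121 + 0.18 = 20.25 ft²·°F·h/BTU
Q = A·ΔT/R = 198 × 78.6 / 20.25 = 768.7 BTU/h

769 BTU/h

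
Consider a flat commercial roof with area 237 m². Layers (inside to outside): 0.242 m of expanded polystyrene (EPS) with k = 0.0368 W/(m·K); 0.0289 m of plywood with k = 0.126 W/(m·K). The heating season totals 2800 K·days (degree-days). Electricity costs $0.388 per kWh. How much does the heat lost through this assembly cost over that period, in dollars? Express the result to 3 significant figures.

908 dollars

0.242/0.0368 = 6.576
0.0289/0.126 = 0.2294
R_total = 6.576 + 0.2294 = 6.805 m²·K/W
E = A × HDD × 24 / R / 1000 = 237 × 2800 × 24 / 6.805 / 1000 = 2340 kWh
Cost = 2340 × 0.388 = $908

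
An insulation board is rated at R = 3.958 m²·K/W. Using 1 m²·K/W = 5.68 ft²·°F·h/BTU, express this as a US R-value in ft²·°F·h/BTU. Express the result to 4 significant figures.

22.48 ft²·°F·h/BTU

R_US = 3.958 × 5.68 = 22.481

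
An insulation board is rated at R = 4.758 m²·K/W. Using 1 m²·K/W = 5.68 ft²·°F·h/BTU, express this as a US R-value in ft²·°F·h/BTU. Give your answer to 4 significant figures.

R_US = 4.758 × 5.68 = 27.025

27.03 ft²·°F·h/BTU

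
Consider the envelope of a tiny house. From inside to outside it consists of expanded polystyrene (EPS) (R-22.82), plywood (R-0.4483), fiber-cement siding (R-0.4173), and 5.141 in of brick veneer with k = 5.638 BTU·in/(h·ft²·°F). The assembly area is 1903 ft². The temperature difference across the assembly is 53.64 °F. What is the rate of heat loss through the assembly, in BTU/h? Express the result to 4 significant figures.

4150 BTU/h

5.141/5.638 = 0.91185
R_total = 22.82 + 0.4483 + 0.4173 + 0.91185 = 24.597 ft²·°F·h/BTU
Q = A·ΔT/R = 1903 × 53.64 / 24.597 = 4149.9 BTU/h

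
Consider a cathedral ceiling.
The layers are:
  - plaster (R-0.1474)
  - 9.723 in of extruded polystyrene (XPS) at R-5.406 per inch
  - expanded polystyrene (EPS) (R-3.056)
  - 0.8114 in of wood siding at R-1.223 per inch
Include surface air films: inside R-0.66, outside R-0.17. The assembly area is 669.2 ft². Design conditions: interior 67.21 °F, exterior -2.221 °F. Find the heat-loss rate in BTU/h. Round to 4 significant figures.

806.8 BTU/h

9.723 × 5.406 = 52.563
0.8114 × 1.223 = 0.99234
R_total = 0.66 + 0.1474 + 52.563 + 3.056 + 0.99234 + 0.17 = 57.588 ft²·°F·h/BTU
Q = A·ΔT/R = 669.2 × (67.21 − (-2.221)) / 57.588 = 806.82 BTU/h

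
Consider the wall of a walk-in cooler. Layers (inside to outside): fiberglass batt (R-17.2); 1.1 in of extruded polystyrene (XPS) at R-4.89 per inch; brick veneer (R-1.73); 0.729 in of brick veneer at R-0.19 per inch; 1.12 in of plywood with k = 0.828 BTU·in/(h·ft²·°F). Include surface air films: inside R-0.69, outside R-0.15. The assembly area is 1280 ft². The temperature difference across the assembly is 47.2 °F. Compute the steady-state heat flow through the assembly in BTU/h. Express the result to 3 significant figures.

2270 BTU/h

1.1 × 4.89 = 5.379
0.729 × 0.19 = 0.1385
1.12/0.828 = 1.353
R_total = 0.69 + 17.2 + 5.379 + 1.73 + 0.1385 + 1.353 + 0.15 = 26.64 ft²·°F·h/BTU
Q = A·ΔT/R = 1280 × 47.2 / 26.64 = 2268 BTU/h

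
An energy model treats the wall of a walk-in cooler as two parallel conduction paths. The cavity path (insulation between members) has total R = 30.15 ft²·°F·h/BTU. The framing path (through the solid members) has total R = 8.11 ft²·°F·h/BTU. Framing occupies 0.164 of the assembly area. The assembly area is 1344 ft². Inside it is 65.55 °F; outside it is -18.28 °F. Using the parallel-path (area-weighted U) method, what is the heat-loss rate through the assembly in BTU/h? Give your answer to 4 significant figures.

5402 BTU/h

U_eff = 0.836/30.15 + 0.164/8.11 = 0.027728 + 0.020222 = 0.04795
R_eff = 1/U_eff = 20.855 ft²·°F·h/BTU
Q = 1344 × (65.55 − (-18.28)) / 20.855 = 5402.4 BTU/h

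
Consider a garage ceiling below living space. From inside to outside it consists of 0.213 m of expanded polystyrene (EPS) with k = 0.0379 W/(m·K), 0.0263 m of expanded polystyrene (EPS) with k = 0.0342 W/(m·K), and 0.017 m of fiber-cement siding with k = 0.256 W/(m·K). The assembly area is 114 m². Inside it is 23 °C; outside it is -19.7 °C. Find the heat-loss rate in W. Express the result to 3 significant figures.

0.213/0.0379 = 5.62
0.0263/0.0342 = 0.769
0.017/0.256 = 0.06641
R_total = 5.62 + 0.769 + 0.06641 = 6.455 m²·K/W
Q = A·ΔT/R = 114 × (23 − (-19.7)) / 6.455 = 754.1 W

754 W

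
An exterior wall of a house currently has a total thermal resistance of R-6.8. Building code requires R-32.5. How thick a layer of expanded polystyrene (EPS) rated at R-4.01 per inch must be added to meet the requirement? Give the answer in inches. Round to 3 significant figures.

6.41 in

ΔR = 32.5 − 6.8 = 25.7 ft²·°F·h/BTU
L = ΔR / (R/in) = 25.7/4.01 = 6.409 in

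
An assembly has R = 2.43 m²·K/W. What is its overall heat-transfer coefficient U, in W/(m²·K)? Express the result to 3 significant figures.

U = 1/R = 1/2.43 = 0.4115

0.412 W/(m²·K)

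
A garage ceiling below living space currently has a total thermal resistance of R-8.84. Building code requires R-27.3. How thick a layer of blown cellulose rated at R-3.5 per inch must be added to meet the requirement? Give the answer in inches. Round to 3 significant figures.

ΔR = 27.3 − 8.84 = 18.46 ft²·°F·h/BTU
L = ΔR / (R/in) = 18.46/3.5 = 5.274 in

5.27 in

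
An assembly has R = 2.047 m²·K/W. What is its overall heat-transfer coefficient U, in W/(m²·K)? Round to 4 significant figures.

U = 1/R = 1/2.047 = 0.48852

0.4885 W/(m²·K)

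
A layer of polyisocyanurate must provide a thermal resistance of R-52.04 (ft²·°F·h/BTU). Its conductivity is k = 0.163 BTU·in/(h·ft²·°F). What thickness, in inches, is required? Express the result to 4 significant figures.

L = R × k = 52.04 × 0.163 = 8.4825 in

8.483 in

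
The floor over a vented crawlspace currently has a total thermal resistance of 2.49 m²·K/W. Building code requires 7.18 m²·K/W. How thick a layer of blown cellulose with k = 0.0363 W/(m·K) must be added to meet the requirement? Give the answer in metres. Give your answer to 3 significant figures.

0.170 m

ΔR = 7.18 − 2.49 = 4.69 m²·K/W
L = ΔR × k = 4.69 × 0.0363 = 0.1702 m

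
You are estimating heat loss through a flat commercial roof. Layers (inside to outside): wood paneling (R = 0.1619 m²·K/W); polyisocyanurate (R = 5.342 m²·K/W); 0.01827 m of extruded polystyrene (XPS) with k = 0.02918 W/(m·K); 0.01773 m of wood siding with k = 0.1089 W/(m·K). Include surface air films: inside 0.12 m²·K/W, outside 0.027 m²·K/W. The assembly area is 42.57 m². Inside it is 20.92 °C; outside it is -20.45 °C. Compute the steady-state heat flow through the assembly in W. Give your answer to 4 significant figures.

273.5 W

0.01827/0.02918 = 0.62611
0.01773/0.1089 = 0.16281
R_total = 0.12 + 0.1619 + 5.342 + 0.62611 + 0.16281 + 0.027 = 6.4398 m²·K/W
Q = A·ΔT/R = 42.57 × (20.92 − (-20.45)) / 6.4398 = 273.47 W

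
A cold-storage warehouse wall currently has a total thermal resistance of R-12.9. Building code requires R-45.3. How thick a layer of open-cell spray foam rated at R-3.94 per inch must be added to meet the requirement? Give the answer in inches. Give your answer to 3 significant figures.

8.22 in

ΔR = 45.3 − 12.9 = 32.4 ft²·°F·h/BTU
L = ΔR / (R/in) = 32.4/3.94 = 8.223 in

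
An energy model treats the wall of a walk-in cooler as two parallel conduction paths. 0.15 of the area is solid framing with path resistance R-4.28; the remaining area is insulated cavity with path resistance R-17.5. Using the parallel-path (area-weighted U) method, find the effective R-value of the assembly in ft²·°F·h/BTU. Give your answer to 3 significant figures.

12.0 ft²·°F·h/BTU

U_eff = 0.85/17.5 + 0.15/4.28 = 0.04857 + 0.03505 = 0.08362
R_eff = 1/U_eff = 11.96 ft²·°F·h/BTU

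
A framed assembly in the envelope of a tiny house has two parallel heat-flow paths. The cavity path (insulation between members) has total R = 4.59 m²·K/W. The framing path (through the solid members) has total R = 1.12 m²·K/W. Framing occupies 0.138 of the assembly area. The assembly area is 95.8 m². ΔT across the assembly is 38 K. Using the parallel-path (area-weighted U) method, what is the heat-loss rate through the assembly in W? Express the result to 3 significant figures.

1130 W

U_eff = 0.862/4.59 + 0.138/1.12 = 0.1878 + 0.1232 = 0.311
R_eff = 1/U_eff = 3.215 m²·K/W
Q = 95.8 × 38 / 3.215 = 1132 W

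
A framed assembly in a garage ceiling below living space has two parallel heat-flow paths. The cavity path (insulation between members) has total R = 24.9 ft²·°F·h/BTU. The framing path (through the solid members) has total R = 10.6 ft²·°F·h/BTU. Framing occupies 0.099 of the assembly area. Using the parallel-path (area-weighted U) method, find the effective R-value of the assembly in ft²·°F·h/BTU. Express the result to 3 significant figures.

22.0 ft²·°F·h/BTU

U_eff = 0.901/24.9 + 0.099/10.6 = 0.03618 + 0.00934 = 0.04552
R_eff = 1/U_eff = 21.97 ft²·°F·h/BTU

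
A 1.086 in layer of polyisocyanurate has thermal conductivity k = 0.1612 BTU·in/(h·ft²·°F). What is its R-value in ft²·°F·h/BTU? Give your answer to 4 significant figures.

R = L/k = 1.086/0.1612 = 6.737 ft²·°F·h/BTU

6.737 ft²·°F·h/BTU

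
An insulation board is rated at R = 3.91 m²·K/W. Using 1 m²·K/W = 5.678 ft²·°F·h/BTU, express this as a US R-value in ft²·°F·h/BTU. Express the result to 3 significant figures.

R_US = 3.91 × 5.678 = 22.2

22.2 ft²·°F·h/BTU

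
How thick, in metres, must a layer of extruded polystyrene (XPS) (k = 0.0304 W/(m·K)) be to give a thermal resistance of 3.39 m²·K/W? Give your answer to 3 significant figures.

L = R·k = 3.39 × 0.0304 = 0.1031 m

0.103 m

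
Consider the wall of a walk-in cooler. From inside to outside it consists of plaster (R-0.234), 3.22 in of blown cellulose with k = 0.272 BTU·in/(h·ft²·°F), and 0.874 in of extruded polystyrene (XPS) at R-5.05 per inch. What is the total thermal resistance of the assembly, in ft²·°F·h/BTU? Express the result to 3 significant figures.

16.5 ft²·°F·h/BTU

3.22/0.272 = 11.84
0.874 × 5.05 = 4.414
R_total = 0.234 + 11.84 + 4.414 = 16.49 ft²·°F·h/BTU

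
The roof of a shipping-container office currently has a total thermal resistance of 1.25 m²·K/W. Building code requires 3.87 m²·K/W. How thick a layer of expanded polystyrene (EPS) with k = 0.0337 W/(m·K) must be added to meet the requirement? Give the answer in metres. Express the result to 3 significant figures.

0.0883 m

ΔR = 3.87 − 1.25 = 2.62 m²·K/W
L = ΔR × k = 2.62 × 0.0337 = 0.08829 m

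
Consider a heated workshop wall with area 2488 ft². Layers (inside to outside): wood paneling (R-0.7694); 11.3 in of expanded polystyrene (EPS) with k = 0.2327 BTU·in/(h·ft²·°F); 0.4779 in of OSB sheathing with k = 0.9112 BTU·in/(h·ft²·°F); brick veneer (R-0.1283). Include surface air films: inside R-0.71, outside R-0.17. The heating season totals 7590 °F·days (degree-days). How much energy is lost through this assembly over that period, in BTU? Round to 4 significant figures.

11.3/0.2327 = 48.56
0.4779/0.9112 = 0.52447
R_total = 0.71 + 0.7694 + 48.56 + 0.52447 + 0.1283 + 0.17 = 50.863 ft²·°F·h/BTU
E = A × HDD × 24 / R = 2488 × 7590 × 24 / 50.863 = 8910600 BTU

8911000 BTU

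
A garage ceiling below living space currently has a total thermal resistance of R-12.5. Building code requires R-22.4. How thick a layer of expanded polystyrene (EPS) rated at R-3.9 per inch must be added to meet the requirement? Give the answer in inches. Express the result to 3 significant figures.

ΔR = 22.4 − 12.5 = 9.9 ft²·°F·h/BTU
L = ΔR / (R/in) = 9.9/3.9 = 2.538 in

2.54 in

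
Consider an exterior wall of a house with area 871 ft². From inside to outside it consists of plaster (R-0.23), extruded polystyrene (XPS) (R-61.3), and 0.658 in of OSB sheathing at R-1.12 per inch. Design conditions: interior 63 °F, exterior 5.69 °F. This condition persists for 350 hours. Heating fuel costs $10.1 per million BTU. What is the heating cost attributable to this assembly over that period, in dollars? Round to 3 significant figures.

2.83 dollars

0.658 × 1.12 = 0.737
R_total = 0.23 + 61.3 + 0.737 = 62.27 ft²·°F·h/BTU
Q = 871 × (63 − 5.69) / 62.27 = 801.7 BTU/h
E = 801.7 × 350 = 280600 BTU
Cost = 280600/10⁶ × 10.1 = $2.834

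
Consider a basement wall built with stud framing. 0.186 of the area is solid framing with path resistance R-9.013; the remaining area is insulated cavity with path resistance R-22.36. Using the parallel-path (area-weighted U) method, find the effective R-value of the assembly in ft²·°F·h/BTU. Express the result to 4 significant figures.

U_eff = 0.814/22.36 + 0.186/9.013 = 0.036404 + 0.020637 = 0.057041
R_eff = 1/U_eff = 17.531 ft²·°F·h/BTU

17.53 ft²·°F·h/BTU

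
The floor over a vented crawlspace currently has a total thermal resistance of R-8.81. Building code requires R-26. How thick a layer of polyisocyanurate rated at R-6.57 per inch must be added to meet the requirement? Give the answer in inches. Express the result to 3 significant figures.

ΔR = 26 − 8.81 = 17.19 ft²·°F·h/BTU
L = ΔR / (R/in) = 17.19/6.57 = 2.616 in

2.62 in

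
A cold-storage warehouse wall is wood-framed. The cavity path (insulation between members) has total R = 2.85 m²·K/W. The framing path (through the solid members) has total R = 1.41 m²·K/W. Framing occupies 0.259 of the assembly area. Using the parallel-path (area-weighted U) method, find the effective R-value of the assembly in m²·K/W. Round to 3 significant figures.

U_eff = 0.741/2.85 + 0.259/1.41 = 0.26 + 0.1837 = 0.4437
R_eff = 1/U_eff = 2.254 m²·K/W

2.25 m²·K/W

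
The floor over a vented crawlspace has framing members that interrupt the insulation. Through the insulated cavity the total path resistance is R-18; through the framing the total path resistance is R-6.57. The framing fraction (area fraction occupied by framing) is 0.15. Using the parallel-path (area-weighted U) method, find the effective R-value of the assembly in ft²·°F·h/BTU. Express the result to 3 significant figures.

U_eff = 0.85/18 + 0.15/6.57 = 0.04722 + 0.02283 = 0.07005
R_eff = 1/U_eff = 14.27 ft²·°F·h/BTU

14.3 ft²·°F·h/BTU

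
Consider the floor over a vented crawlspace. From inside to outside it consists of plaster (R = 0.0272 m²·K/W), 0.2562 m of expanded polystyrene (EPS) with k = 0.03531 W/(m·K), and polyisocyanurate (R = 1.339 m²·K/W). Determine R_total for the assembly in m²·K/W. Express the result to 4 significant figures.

8.622 m²·K/W

0.2562/0.03531 = 7.2557
R_total = 0.0272 + 7.2557 + 1.339 = 8.6219 m²·K/W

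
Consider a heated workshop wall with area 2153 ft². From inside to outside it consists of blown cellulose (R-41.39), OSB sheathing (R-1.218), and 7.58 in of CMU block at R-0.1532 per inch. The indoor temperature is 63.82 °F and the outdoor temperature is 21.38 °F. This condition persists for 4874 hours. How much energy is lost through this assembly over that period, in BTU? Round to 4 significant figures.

10180000 BTU

7.58 × 0.1532 = 1.1613
R_total = 41.39 + 1.218 + 1.1613 = 43.769 ft²·°F·h/BTU
Q = 2153 × (63.82 − 21.38) / 43.769 = 2087.6 BTU/h
E = 2087.6 × 4874 = 10175000 BTU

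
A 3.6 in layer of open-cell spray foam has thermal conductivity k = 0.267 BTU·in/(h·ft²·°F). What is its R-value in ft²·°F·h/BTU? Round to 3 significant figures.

13.5 ft²·°F·h/BTU

R = L/k = 3.6/0.267 = 13.48 ft²·°F·h/BTU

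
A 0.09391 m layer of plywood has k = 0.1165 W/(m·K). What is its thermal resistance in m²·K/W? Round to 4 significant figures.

R = L/k = 0.09391/0.1165 = 0.80609 m²·K/W

0.8061 m²·K/W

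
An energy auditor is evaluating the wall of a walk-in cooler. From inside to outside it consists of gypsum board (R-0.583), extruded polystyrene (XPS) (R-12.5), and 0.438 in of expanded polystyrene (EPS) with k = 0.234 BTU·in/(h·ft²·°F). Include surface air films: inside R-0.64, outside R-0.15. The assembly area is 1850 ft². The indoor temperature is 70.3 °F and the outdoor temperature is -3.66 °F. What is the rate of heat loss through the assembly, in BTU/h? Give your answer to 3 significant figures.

8690 BTU/h

0.438/0.234 = 1.872
R_total = 0.64 + 0.583 + 12.5 + 1.872 + 0.15 = 15.74 ft²·°F·h/BTU
Q = A·ΔT/R = 1850 × (70.3 − (-3.66)) / 15.74 = 8690 BTU/h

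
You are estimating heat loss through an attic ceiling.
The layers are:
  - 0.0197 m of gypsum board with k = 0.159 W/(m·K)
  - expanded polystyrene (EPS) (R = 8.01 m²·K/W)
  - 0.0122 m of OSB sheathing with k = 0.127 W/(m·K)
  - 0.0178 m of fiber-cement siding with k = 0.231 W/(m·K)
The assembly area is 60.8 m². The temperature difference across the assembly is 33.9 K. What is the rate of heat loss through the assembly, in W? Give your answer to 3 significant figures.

248 W

0.0197/0.159 = 0.1239
0.0122/0.127 = 0.09606
0.0178/0.231 = 0.07706
R_total = 0.1239 + 8.01 + 0.09606 + 0.07706 = 8.307 m²·K/W
Q = A·ΔT/R = 60.8 × 33.9 / 8.307 = 248.1 W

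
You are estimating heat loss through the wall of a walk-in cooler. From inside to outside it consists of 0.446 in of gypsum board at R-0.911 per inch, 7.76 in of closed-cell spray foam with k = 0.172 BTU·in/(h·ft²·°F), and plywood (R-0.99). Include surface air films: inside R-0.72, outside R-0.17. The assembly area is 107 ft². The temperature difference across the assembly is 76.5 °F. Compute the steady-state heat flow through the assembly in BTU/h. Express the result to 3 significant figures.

0.446 × 0.911 = 0.4063
7.76/0.172 = 45.12
R_total = 0.72 + 0.4063 + 45.12 + 0.99 + 0.17 = 47.4 ft²·°F·h/BTU
Q = A·ΔT/R = 107 × 76.5 / 47.4 = 172.7 BTU/h

173 BTU/h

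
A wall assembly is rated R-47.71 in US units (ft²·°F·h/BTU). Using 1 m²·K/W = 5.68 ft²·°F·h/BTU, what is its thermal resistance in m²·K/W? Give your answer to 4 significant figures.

R_SI = 47.71/5.68 = 8.3996

8.400 m²·K/W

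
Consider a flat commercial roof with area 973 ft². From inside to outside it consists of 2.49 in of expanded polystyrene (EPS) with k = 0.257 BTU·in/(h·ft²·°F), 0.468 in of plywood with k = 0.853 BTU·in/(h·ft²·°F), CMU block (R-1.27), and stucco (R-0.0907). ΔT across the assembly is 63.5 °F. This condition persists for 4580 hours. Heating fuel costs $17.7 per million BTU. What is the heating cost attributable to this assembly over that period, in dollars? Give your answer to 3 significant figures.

2.49/0.257 = 9.689
0.468/0.853 = 0.5487
R_total = 9.689 + 0.5487 + 1.27 + 0.0907 = 11.6 ft²·°F·h/BTU
Q = 973 × 63.5 / 11.6 = 5327 BTU/h
E = 5327 × 4580 = 24400000 BTU
Cost = 24400000/10⁶ × 17.7 = $431.9

432 dollars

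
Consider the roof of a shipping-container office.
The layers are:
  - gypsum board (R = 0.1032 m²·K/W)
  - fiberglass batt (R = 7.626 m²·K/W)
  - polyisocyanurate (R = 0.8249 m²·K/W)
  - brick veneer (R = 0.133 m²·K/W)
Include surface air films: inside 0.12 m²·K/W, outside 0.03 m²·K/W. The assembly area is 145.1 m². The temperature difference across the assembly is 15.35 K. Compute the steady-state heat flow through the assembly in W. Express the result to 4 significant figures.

R_total = 0.12 + 0.1032 + 7.626 + 0.8249 + 0.133 + 0.03 = 8.8371 m²·K/W
Q = A·ΔT/R = 145.1 × 15.35 / 8.8371 = 252.04 W

252.0 W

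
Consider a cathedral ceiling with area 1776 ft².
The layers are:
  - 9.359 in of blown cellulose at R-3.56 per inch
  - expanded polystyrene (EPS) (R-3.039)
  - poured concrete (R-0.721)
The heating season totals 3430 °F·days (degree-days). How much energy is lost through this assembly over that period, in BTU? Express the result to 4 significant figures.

3943000 BTU

9.359 × 3.56 = 33.318
R_total = 33.318 + 3.039 + 0.721 = 37.078 ft²·°F·h/BTU
E = A × HDD × 24 / R = 1776 × 3430 × 24 / 37.078 = 3943000 BTU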